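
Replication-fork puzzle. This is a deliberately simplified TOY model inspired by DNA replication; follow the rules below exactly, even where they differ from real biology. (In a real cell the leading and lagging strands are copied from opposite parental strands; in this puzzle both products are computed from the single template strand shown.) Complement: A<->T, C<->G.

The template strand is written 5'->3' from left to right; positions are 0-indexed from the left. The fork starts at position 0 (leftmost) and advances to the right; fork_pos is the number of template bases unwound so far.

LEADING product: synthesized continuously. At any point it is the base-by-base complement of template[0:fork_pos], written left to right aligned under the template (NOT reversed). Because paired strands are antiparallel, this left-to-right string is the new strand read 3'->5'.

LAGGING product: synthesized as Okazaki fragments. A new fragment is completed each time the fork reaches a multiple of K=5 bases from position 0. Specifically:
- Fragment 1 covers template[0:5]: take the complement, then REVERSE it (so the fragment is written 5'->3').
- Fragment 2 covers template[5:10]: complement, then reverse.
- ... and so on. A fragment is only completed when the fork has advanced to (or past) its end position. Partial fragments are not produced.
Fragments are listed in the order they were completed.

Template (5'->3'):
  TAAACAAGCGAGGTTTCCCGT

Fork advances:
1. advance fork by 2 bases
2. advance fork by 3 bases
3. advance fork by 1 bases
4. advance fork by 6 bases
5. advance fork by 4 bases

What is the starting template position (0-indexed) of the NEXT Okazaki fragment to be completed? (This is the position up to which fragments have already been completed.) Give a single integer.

Step 1: advance 2 -> fork_pos = 0 + 2 = 2. Next multiple of 5 is 5 (not reached); still 0 fragment(s).
Step 2: advance 3 -> fork_pos = 2 + 3 = 5. Reached multiple(s) of 5: 5 -> fragment 1 completed (1 total).
Step 3: advance 1 -> fork_pos = 5 + 1 = 6. Next multiple of 5 is 10 (not reached); still 1 fragment(s).
Step 4: advance 6 -> fork_pos = 6 + 6 = 12. Reached multiple(s) of 5: 10 -> fragment 2 completed (2 total).
Step 5: advance 4 -> fork_pos = 12 + 4 = 16. Reached multiple(s) of 5: 15 -> fragment 3 completed (3 total).
3 fragment(s) completed, covering template[0:15] (3 x 5 = 15). The next fragment, fragment 4, covers template[15:20], so it starts at position 15.

Answer: 15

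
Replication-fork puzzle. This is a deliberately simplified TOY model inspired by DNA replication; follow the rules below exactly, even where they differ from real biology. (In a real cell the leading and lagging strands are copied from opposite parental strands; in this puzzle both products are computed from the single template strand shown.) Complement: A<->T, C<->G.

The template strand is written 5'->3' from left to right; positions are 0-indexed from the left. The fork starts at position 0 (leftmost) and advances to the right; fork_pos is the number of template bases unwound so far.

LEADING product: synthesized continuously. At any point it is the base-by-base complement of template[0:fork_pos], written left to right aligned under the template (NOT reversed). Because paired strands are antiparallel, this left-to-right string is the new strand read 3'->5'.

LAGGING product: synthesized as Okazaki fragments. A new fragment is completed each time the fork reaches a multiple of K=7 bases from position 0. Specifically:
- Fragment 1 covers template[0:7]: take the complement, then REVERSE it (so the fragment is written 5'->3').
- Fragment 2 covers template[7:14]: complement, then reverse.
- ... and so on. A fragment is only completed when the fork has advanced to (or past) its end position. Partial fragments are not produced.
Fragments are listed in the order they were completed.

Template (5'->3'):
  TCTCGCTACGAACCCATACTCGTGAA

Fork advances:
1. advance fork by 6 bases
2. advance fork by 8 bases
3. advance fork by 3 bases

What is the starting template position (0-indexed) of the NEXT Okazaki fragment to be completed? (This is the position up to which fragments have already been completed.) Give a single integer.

Answer: 14

Derivation:
Step 1: advance 6 -> fork_pos = 0 + 6 = 6. Next multiple of 7 is 7 (not reached); still 0 fragment(s).
Step 2: advance 8 -> fork_pos = 6 + 8 = 14. Reached multiple(s) of 7: 7, 14 -> fragments 1-2 completed (2 total).
Step 3: advance 3 -> fork_pos = 14 + 3 = 17. Next multiple of 7 is 21 (not reached); still 2 fragment(s).
2 fragment(s) completed, covering template[0:14] (2 x 7 = 14). The next fragment, fragment 3, covers template[14:21], so it starts at position 14.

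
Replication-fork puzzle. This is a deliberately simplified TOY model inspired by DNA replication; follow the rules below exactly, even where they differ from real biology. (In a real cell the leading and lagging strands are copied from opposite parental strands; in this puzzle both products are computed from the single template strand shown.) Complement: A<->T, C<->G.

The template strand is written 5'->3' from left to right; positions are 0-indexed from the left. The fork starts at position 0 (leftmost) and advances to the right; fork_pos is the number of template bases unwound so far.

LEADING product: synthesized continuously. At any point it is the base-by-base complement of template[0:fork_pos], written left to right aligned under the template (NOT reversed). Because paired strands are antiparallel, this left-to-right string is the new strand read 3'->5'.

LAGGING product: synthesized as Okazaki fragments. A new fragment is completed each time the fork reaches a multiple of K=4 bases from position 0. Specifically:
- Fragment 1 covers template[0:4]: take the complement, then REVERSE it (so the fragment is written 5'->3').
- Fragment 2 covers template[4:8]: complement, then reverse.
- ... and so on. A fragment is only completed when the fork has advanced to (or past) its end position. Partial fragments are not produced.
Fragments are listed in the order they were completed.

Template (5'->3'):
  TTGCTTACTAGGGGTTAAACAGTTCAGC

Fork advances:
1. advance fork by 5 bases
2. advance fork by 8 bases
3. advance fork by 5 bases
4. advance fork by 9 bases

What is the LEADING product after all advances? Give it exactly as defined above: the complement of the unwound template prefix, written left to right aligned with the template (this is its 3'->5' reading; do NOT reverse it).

Step 1: advance 5 -> fork_pos = 0 + 5 = 5.
Step 2: advance 8 -> fork_pos = 5 + 8 = 13.
Step 3: advance 5 -> fork_pos = 13 + 5 = 18.
Step 4: advance 9 -> fork_pos = 18 + 9 = 27.
Unwound prefix: template[0:27] = TTGCTTACTAGGGGTTAAACAGTTCAG
Complement it base by base (A<->T, C<->G), keeping left-to-right order:
  [0:5] TTGCT -> AACGA
  [5:10] TACTA -> ATGAT
  [10:15] GGGGT -> CCCCA
  [15:20] TAAAC -> ATTTG
  [20:25] AGTTC -> TCAAG
  [25:27] AG -> TC
Concatenate: AACGAATGATCCCCAATTTGTCAAGTC (length 27; written aligned with the template, i.e. 3'->5').

Answer: AACGAATGATCCCCAATTTGTCAAGTC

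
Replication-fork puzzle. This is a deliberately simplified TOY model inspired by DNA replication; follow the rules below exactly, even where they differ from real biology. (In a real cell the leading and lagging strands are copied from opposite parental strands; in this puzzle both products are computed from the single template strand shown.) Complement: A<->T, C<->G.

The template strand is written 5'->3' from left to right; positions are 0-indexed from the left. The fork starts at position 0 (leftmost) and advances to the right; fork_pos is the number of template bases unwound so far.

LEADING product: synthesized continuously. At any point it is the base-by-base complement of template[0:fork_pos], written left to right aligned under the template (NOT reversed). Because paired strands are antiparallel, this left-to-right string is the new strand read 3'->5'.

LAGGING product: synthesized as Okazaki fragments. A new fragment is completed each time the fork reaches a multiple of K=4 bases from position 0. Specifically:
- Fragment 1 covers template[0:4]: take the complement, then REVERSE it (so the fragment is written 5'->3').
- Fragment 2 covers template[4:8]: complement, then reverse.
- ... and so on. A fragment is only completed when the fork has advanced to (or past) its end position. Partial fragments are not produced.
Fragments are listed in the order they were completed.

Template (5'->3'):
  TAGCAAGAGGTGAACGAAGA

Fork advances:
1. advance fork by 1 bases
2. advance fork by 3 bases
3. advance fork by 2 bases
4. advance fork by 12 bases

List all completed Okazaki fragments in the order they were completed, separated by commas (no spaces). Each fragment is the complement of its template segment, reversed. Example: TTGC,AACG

Step 1: advance 1 -> fork_pos = 0 + 1 = 1. Next multiple of 4 is 4 (not reached); still 0 fragment(s).
Step 2: advance 3 -> fork_pos = 1 + 3 = 4. Reached multiple(s) of 4: 4 -> fragment 1 completed (1 total).
Step 3: advance 2 -> fork_pos = 4 + 2 = 6. Next multiple of 4 is 8 (not reached); still 1 fragment(s).
Step 4: advance 12 -> fork_pos = 6 + 12 = 18. Reached multiple(s) of 4: 8, 12, 16 -> fragments 2-4 completed (4 total).
Final fork_pos = 18, so 4 fragment(s) are complete. Build each: template segment -> complement -> reverse.
Fragment 1: template[0:4] = TAGC -> complement ATCG -> reversed GCTA
Fragment 2: template[4:8] = AAGA -> complement TTCT -> reversed TCTT
Fragment 3: template[8:12] = GGTG -> complement CCAC -> reversed CACC
Fragment 4: template[12:16] = AACG -> complement TTGC -> reversed CGTT

Answer: GCTA,TCTT,CACC,CGTT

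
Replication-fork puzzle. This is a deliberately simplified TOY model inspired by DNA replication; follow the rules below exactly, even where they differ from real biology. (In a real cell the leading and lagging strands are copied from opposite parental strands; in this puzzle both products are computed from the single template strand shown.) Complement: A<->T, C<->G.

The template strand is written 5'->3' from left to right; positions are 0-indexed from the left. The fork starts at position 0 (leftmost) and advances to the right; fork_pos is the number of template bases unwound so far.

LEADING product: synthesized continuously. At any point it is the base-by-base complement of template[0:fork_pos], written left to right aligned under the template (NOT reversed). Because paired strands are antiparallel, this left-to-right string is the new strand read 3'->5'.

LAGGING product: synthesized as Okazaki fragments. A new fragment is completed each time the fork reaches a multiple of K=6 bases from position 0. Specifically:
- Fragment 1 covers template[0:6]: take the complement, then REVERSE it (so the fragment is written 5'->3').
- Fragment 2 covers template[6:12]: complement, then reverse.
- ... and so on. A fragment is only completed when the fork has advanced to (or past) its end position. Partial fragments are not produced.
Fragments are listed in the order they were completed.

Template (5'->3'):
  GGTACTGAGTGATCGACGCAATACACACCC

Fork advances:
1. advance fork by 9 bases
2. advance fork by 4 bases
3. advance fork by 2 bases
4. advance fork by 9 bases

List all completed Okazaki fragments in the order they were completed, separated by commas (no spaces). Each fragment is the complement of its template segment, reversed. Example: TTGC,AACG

Step 1: advance 9 -> fork_pos = 0 + 9 = 9. Reached multiple(s) of 6: 6 -> fragment 1 completed (1 total).
Step 2: advance 4 -> fork_pos = 9 + 4 = 13. Reached multiple(s) of 6: 12 -> fragment 2 completed (2 total).
Step 3: advance 2 -> fork_pos = 13 + 2 = 15. Next multiple of 6 is 18 (not reached); still 2 fragment(s).
Step 4: advance 9 -> fork_pos = 15 + 9 = 24. Reached multiple(s) of 6: 18, 24 -> fragments 3-4 completed (4 total).
Final fork_pos = 24, so 4 fragment(s) are complete. Build each: template segment -> complement -> reverse.
Fragment 1: template[0:6] = GGTACT -> complement CCATGA -> reversed AGTACC
Fragment 2: template[6:12] = GAGTGA -> complement CTCACT -> reversed TCACTC
Fragment 3: template[12:18] = TCGACG -> complement AGCTGC -> reversed CGTCGA
Fragment 4: template[18:24] = CAATAC -> complement GTTATG -> reversed GTATTG

Answer: AGTACC,TCACTC,CGTCGA,GTATTG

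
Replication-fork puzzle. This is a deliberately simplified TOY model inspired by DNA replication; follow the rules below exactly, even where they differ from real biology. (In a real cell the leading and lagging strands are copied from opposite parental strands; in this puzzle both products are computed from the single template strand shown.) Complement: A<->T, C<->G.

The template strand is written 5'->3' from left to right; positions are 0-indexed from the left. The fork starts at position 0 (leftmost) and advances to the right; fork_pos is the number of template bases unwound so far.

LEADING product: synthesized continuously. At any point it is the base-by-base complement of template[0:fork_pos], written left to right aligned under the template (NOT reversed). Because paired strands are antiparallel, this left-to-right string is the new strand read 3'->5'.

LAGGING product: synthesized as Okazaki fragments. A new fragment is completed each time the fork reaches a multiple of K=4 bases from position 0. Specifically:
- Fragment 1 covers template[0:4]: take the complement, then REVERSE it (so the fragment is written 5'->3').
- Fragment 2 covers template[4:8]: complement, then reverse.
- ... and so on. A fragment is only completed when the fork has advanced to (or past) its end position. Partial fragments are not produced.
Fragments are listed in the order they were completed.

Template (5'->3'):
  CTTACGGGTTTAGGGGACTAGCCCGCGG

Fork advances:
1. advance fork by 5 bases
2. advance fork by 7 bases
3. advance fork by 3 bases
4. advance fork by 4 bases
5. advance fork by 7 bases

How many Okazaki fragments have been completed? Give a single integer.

Answer: 6

Derivation:
Step 1: advance 5 -> fork_pos = 0 + 5 = 5. Reached multiple(s) of 4: 4 -> fragment 1 completed (1 total).
Step 2: advance 7 -> fork_pos = 5 + 7 = 12. Reached multiple(s) of 4: 8, 12 -> fragments 2-3 completed (3 total).
Step 3: advance 3 -> fork_pos = 12 + 3 = 15. Next multiple of 4 is 16 (not reached); still 3 fragment(s).
Step 4: advance 4 -> fork_pos = 15 + 4 = 19. Reached multiple(s) of 4: 16 -> fragment 4 completed (4 total).
Step 5: advance 7 -> fork_pos = 19 + 7 = 26. Reached multiple(s) of 4: 20, 24 -> fragments 5-6 completed (6 total).
Check: final fork_pos = 26; the multiples of 4 that are <= 26 are 4..24 -> 26 // 4 = 6 completed fragment(s).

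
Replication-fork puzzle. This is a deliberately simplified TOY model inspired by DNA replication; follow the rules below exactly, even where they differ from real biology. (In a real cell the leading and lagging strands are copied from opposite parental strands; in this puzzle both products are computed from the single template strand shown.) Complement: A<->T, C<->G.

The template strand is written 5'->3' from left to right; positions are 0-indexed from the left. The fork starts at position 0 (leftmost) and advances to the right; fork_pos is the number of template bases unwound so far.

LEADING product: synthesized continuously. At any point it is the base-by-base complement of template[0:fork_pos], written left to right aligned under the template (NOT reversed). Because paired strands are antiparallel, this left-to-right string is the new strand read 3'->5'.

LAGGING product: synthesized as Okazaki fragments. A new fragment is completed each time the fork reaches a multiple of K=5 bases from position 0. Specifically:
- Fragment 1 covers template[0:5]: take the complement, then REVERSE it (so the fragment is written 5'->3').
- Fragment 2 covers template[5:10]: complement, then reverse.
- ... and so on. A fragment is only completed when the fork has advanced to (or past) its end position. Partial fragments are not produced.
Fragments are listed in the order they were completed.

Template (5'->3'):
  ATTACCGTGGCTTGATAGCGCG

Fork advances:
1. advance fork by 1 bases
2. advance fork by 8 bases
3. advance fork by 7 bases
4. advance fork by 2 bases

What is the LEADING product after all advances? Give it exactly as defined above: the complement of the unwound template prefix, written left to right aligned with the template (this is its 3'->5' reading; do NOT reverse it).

Answer: TAATGGCACCGAACTATC

Derivation:
Step 1: advance 1 -> fork_pos = 0 + 1 = 1.
Step 2: advance 8 -> fork_pos = 1 + 8 = 9.
Step 3: advance 7 -> fork_pos = 9 + 7 = 16.
Step 4: advance 2 -> fork_pos = 16 + 2 = 18.
Unwound prefix: template[0:18] = ATTACCGTGGCTTGATAG
Complement it base by base (A<->T, C<->G), keeping left-to-right order:
  [0:5] ATTAC -> TAATG
  [5:10] CGTGG -> GCACC
  [10:15] CTTGA -> GAACT
  [15:18] TAG -> ATC
Concatenate: TAATGGCACCGAACTATC (length 18; written aligned with the template, i.e. 3'->5').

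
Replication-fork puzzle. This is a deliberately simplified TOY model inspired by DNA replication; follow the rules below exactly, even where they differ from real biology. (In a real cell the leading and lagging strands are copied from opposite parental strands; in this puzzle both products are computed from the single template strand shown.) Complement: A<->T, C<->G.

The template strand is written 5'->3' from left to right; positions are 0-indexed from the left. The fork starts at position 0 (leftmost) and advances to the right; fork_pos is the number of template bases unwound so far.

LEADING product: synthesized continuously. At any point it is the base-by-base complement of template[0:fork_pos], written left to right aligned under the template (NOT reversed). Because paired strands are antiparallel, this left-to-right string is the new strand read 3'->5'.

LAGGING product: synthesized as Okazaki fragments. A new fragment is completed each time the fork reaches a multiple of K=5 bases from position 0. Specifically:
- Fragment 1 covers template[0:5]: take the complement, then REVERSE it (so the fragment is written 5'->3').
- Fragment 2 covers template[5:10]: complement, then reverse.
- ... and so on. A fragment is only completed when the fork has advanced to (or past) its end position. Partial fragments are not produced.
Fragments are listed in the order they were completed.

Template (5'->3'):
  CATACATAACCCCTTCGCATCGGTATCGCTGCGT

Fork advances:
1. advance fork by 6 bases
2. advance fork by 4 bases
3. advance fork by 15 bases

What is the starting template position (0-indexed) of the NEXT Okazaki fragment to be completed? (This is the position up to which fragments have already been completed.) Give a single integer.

Step 1: advance 6 -> fork_pos = 0 + 6 = 6. Reached multiple(s) of 5: 5 -> fragment 1 completed (1 total).
Step 2: advance 4 -> fork_pos = 6 + 4 = 10. Reached multiple(s) of 5: 10 -> fragment 2 completed (2 total).
Step 3: advance 15 -> fork_pos = 10 + 15 = 25. Reached multiple(s) of 5: 15, 20, 25 -> fragments 3-5 completed (5 total).
5 fragment(s) completed, covering template[0:25] (5 x 5 = 25). The next fragment, fragment 6, covers template[25:30], so it starts at position 25.

Answer: 25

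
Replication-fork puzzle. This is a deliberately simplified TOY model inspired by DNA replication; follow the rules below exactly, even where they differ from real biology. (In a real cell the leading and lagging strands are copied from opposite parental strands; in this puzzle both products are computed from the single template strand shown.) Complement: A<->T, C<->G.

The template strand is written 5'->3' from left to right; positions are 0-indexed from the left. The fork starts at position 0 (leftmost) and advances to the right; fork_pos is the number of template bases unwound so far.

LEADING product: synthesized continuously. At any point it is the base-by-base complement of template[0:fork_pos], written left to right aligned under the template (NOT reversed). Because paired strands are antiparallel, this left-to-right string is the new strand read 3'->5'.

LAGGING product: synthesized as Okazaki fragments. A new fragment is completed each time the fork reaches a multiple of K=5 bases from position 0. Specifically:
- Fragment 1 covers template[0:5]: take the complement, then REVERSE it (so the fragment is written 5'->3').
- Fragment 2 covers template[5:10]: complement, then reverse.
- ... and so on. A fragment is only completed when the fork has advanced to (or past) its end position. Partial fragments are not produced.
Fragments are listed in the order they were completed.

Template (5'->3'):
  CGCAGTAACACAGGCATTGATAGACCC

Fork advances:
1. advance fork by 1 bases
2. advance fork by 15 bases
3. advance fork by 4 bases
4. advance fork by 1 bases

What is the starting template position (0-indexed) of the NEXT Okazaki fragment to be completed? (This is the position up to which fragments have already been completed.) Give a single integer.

Step 1: advance 1 -> fork_pos = 0 + 1 = 1. Next multiple of 5 is 5 (not reached); still 0 fragment(s).
Step 2: advance 15 -> fork_pos = 1 + 15 = 16. Reached multiple(s) of 5: 5, 10, 15 -> fragments 1-3 completed (3 total).
Step 3: advance 4 -> fork_pos = 16 + 4 = 20. Reached multiple(s) of 5: 20 -> fragment 4 completed (4 total).
Step 4: advance 1 -> fork_pos = 20 + 1 = 21. Next multiple of 5 is 25 (not reached); still 4 fragment(s).
4 fragment(s) completed, covering template[0:20] (4 x 5 = 20). The next fragment, fragment 5, covers template[20:25], so it starts at position 20.

Answer: 20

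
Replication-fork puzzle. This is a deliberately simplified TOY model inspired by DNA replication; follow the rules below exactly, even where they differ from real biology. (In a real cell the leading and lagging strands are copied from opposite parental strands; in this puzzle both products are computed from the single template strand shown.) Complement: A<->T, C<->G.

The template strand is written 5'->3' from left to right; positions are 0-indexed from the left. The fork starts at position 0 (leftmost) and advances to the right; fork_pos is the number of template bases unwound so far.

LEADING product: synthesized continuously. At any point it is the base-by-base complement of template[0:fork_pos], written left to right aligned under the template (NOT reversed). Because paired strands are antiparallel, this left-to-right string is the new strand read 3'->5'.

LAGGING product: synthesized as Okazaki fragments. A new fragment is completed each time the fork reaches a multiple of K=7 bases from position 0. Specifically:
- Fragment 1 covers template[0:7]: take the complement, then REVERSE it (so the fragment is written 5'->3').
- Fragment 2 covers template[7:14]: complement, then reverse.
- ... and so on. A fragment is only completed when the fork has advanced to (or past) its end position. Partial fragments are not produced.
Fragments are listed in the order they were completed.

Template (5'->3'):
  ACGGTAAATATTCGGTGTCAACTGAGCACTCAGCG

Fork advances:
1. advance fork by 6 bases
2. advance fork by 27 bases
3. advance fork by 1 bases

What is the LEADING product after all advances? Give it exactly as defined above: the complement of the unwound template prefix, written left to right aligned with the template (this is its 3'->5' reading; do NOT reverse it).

Step 1: advance 6 -> fork_pos = 0 + 6 = 6.
Step 2: advance 27 -> fork_pos = 6 + 27 = 33.
Step 3: advance 1 -> fork_pos = 33 + 1 = 34.
Unwound prefix: template[0:34] = ACGGTAAATATTCGGTGTCAACTGAGCACTCAGC
Complement it base by base (A<->T, C<->G), keeping left-to-right order:
  [0:5] ACGGT -> TGCCA
  [5:10] AAATA -> TTTAT
  [10:15] TTCGG -> AAGCC
  [15:20] TGTCA -> ACAGT
  [20:25] ACTGA -> TGACT
  [25:30] GCACT -> CGTGA
  [30:34] CAGC -> GTCG
Concatenate: TGCCATTTATAAGCCACAGTTGACTCGTGAGTCG (length 34; written aligned with the template, i.e. 3'->5').

Answer: TGCCATTTATAAGCCACAGTTGACTCGTGAGTCG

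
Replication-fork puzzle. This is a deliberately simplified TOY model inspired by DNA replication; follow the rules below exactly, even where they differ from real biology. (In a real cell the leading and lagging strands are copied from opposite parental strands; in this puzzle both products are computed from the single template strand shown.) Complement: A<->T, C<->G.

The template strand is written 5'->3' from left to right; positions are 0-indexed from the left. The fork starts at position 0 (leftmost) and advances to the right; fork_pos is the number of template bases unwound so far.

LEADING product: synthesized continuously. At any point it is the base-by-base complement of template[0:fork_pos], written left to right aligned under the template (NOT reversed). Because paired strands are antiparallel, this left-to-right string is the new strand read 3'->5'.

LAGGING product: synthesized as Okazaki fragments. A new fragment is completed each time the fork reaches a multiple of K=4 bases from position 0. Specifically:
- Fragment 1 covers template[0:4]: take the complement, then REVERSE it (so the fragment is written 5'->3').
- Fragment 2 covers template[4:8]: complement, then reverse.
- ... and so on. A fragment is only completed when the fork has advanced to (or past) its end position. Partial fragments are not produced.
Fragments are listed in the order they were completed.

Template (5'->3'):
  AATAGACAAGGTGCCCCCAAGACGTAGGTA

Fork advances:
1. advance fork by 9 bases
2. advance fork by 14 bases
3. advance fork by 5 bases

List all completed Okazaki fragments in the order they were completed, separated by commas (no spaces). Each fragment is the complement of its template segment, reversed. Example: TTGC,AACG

Answer: TATT,TGTC,ACCT,GGGC,TTGG,CGTC,CCTA

Derivation:
Step 1: advance 9 -> fork_pos = 0 + 9 = 9. Reached multiple(s) of 4: 4, 8 -> fragments 1-2 completed (2 total).
Step 2: advance 14 -> fork_pos = 9 + 14 = 23. Reached multiple(s) of 4: 12, 16, 20 -> fragments 3-5 completed (5 total).
Step 3: advance 5 -> fork_pos = 23 + 5 = 28. Reached multiple(s) of 4: 24, 28 -> fragments 6-7 completed (7 total).
Final fork_pos = 28, so 7 fragment(s) are complete. Build each: template segment -> complement -> reverse.
Fragment 1: template[0:4] = AATA -> complement TTAT -> reversed TATT
Fragment 2: template[4:8] = GACA -> complement CTGT -> reversed TGTC
Fragment 3: template[8:12] = AGGT -> complement TCCA -> reversed ACCT
Fragment 4: template[12:16] = GCCC -> complement CGGG -> reversed GGGC
Fragment 5: template[16:20] = CCAA -> complement GGTT -> reversed TTGG
Fragment 6: template[20:24] = GACG -> complement CTGC -> reversed CGTC
Fragment 7: template[24:28] = TAGG -> complement ATCC -> reversed CCTA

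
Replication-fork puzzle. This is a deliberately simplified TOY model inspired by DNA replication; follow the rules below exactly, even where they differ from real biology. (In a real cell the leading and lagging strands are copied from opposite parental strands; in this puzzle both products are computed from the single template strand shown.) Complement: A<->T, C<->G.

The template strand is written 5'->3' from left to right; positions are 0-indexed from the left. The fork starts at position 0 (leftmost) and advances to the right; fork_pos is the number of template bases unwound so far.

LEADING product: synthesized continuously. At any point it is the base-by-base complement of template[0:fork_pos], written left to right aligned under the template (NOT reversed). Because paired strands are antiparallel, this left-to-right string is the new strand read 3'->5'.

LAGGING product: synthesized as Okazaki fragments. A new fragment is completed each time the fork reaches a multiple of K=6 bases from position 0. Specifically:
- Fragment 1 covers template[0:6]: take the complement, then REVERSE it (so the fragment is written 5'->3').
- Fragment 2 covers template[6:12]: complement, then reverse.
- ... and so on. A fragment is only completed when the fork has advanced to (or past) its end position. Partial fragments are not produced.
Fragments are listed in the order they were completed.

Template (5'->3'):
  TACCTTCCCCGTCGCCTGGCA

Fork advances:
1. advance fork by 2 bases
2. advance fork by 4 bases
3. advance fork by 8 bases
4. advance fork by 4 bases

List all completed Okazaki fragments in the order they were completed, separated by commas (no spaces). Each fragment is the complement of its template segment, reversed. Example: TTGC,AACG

Step 1: advance 2 -> fork_pos = 0 + 2 = 2. Next multiple of 6 is 6 (not reached); still 0 fragment(s).
Step 2: advance 4 -> fork_pos = 2 + 4 = 6. Reached multiple(s) of 6: 6 -> fragment 1 completed (1 total).
Step 3: advance 8 -> fork_pos = 6 + 8 = 14. Reached multiple(s) of 6: 12 -> fragment 2 completed (2 total).
Step 4: advance 4 -> fork_pos = 14 + 4 = 18. Reached multiple(s) of 6: 18 -> fragment 3 completed (3 total).
Final fork_pos = 18, so 3 fragment(s) are complete. Build each: template segment -> complement -> reverse.
Fragment 1: template[0:6] = TACCTT -> complement ATGGAA -> reversed AAGGTA
Fragment 2: template[6:12] = CCCCGT -> complement GGGGCA -> reversed ACGGGG
Fragment 3: template[12:18] = CGCCTG -> complement GCGGAC -> reversed CAGGCG

Answer: AAGGTA,ACGGGG,CAGGCG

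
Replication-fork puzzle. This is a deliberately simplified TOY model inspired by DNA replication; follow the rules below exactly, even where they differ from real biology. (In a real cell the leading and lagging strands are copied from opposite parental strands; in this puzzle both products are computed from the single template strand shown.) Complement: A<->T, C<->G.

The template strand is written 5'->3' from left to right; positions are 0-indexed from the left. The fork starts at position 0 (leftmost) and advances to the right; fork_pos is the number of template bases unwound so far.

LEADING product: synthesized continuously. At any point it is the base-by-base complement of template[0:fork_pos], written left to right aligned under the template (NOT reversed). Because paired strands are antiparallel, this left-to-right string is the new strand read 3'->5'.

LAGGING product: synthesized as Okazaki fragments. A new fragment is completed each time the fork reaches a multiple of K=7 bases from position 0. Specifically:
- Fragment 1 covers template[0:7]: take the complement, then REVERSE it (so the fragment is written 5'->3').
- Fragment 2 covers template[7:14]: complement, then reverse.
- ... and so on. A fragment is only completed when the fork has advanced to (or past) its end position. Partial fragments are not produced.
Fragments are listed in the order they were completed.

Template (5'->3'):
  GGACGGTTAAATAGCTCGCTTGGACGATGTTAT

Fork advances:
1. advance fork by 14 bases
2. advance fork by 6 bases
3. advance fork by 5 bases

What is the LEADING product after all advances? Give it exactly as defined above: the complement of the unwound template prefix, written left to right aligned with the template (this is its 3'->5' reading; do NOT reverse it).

Step 1: advance 14 -> fork_pos = 0 + 14 = 14.
Step 2: advance 6 -> fork_pos = 14 + 6 = 20.
Step 3: advance 5 -> fork_pos = 20 + 5 = 25.
Unwound prefix: template[0:25] = GGACGGTTAAATAGCTCGCTTGGAC
Complement it base by base (A<->T, C<->G), keeping left-to-right order:
  [0:5] GGACG -> CCTGC
  [5:10] GTTAA -> CAATT
  [10:15] ATAGC -> TATCG
  [15:20] TCGCT -> AGCGA
  [20:25] TGGAC -> ACCTG
Concatenate: CCTGCCAATTTATCGAGCGAACCTG (length 25; written aligned with the template, i.e. 3'->5').

Answer: CCTGCCAATTTATCGAGCGAACCTG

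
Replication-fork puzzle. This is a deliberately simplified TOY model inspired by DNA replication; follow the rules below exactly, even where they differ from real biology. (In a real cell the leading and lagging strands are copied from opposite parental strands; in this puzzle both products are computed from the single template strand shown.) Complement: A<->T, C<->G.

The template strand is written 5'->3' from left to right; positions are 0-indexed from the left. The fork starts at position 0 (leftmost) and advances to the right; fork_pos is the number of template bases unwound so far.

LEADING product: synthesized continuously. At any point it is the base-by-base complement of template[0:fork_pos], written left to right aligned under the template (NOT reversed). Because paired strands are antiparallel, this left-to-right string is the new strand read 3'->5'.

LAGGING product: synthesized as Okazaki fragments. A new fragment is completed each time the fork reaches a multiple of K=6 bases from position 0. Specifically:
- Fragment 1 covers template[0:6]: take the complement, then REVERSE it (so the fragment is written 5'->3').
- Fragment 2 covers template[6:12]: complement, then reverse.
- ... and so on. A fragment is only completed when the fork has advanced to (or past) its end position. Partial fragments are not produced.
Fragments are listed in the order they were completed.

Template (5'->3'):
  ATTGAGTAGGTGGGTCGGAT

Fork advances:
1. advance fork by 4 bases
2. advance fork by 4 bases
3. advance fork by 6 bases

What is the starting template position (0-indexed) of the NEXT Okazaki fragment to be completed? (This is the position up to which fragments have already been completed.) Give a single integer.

Step 1: advance 4 -> fork_pos = 0 + 4 = 4. Next multiple of 6 is 6 (not reached); still 0 fragment(s).
Step 2: advance 4 -> fork_pos = 4 + 4 = 8. Reached multiple(s) of 6: 6 -> fragment 1 completed (1 total).
Step 3: advance 6 -> fork_pos = 8 + 6 = 14. Reached multiple(s) of 6: 12 -> fragment 2 completed (2 total).
2 fragment(s) completed, covering template[0:12] (2 x 6 = 12). The next fragment, fragment 3, covers template[12:18], so it starts at position 12.

Answer: 12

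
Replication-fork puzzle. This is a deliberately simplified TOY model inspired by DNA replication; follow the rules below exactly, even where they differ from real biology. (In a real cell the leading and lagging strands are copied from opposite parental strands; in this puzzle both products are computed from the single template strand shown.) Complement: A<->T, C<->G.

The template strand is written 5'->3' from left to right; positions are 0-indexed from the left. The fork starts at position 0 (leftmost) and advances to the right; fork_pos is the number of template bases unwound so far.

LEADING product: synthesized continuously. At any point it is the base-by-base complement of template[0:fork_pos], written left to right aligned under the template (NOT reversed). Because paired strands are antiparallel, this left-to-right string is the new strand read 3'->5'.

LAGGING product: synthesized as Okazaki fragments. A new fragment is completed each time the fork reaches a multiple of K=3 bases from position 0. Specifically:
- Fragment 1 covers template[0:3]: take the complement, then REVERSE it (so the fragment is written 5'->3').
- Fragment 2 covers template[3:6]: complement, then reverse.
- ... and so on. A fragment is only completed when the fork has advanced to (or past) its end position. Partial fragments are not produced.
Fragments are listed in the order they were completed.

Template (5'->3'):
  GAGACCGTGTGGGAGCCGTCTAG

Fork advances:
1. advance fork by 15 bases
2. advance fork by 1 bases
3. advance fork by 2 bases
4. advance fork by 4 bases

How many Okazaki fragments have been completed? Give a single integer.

Step 1: advance 15 -> fork_pos = 0 + 15 = 15. Reached multiple(s) of 3: 3, 6, 9, 12, 15 -> fragments 1-5 completed (5 total).
Step 2: advance 1 -> fork_pos = 15 + 1 = 16. Next multiple of 3 is 18 (not reached); still 5 fragment(s).
Step 3: advance 2 -> fork_pos = 16 + 2 = 18. Reached multiple(s) of 3: 18 -> fragment 6 completed (6 total).
Step 4: advance 4 -> fork_pos = 18 + 4 = 22. Reached multiple(s) of 3: 21 -> fragment 7 completed (7 total).
Check: final fork_pos = 22; the multiples of 3 that are <= 22 are 3..21 -> 22 // 3 = 7 completed fragment(s).

Answer: 7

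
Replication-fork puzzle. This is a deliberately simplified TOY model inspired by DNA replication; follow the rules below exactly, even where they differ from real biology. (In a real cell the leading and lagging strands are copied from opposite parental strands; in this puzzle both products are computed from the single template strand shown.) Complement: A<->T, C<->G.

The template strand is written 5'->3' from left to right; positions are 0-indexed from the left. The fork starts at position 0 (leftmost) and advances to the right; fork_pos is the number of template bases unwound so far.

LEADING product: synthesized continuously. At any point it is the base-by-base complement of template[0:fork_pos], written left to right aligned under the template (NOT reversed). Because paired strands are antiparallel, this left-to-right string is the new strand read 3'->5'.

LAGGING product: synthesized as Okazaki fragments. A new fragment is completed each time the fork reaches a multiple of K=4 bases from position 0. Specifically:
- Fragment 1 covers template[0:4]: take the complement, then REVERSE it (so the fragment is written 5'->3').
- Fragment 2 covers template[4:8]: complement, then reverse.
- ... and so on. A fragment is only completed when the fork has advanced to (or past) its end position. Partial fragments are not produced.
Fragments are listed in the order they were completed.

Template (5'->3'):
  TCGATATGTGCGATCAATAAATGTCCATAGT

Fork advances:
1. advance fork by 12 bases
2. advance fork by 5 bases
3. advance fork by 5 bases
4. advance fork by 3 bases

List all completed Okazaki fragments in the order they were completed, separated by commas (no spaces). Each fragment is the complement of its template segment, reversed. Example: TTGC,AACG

Step 1: advance 12 -> fork_pos = 0 + 12 = 12. Reached multiple(s) of 4: 4, 8, 12 -> fragments 1-3 completed (3 total).
Step 2: advance 5 -> fork_pos = 12 + 5 = 17. Reached multiple(s) of 4: 16 -> fragment 4 completed (4 total).
Step 3: advance 5 -> fork_pos = 17 + 5 = 22. Reached multiple(s) of 4: 20 -> fragment 5 completed (5 total).
Step 4: advance 3 -> fork_pos = 22 + 3 = 25. Reached multiple(s) of 4: 24 -> fragment 6 completed (6 total).
Final fork_pos = 25, so 6 fragment(s) are complete. Build each: template segment -> complement -> reverse.
Fragment 1: template[0:4] = TCGA -> complement AGCT -> reversed TCGA
Fragment 2: template[4:8] = TATG -> complement ATAC -> reversed CATA
Fragment 3: template[8:12] = TGCG -> complement ACGC -> reversed CGCA
Fragment 4: template[12:16] = ATCA -> complement TAGT -> reversed TGAT
Fragment 5: template[16:20] = ATAA -> complement TATT -> reversed TTAT
Fragment 6: template[20:24] = ATGT -> complement TACA -> reversed ACAT

Answer: TCGA,CATA,CGCA,TGAT,TTAT,ACAT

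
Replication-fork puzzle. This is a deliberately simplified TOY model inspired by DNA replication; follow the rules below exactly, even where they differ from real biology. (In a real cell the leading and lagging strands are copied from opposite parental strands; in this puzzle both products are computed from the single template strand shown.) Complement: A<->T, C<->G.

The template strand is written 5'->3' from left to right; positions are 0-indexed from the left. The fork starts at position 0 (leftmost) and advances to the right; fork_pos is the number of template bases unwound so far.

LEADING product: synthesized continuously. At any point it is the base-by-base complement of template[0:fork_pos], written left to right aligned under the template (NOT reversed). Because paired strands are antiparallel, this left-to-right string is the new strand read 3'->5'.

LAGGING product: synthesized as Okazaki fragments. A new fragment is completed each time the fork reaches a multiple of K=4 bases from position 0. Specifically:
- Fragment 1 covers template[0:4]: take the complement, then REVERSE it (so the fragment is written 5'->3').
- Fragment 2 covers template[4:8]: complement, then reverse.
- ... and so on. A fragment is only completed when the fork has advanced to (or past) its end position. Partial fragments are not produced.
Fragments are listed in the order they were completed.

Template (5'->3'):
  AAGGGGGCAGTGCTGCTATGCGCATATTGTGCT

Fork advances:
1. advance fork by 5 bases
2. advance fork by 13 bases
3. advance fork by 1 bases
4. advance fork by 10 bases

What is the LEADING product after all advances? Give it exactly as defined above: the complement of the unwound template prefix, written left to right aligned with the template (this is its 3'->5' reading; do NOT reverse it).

Answer: TTCCCCCGTCACGACGATACGCGTATAAC

Derivation:
Step 1: advance 5 -> fork_pos = 0 + 5 = 5.
Step 2: advance 13 -> fork_pos = 5 + 13 = 18.
Step 3: advance 1 -> fork_pos = 18 + 1 = 19.
Step 4: advance 10 -> fork_pos = 19 + 10 = 29.
Unwound prefix: template[0:29] = AAGGGGGCAGTGCTGCTATGCGCATATTG
Complement it base by base (A<->T, C<->G), keeping left-to-right order:
  [0:5] AAGGG -> TTCCC
  [5:10] GGCAG -> CCGTC
  [10:15] TGCTG -> ACGAC
  [15:20] CTATG -> GATAC
  [20:25] CGCAT -> GCGTA
  [25:29] ATTG -> TAAC
Concatenate: TTCCCCCGTCACGACGATACGCGTATAAC (length 29; written aligned with the template, i.e. 3'->5').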